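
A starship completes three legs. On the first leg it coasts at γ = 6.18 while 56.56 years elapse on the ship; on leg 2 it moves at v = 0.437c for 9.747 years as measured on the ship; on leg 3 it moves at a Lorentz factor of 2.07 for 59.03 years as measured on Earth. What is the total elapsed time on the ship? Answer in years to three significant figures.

τ = 94.8 years

Leg 1: 56.56 years is already measured on the ship.
Leg 2: 9.747 years is already measured on the ship.
Leg 3: γ = 2.07; τ_3 = 59.03/2.070 = 28.52 years.
Total: 56.56 + 9.747 + 28.52 years.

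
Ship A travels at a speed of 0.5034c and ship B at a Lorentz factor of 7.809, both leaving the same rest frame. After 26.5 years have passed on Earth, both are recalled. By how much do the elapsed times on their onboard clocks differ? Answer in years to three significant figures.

|τ_A − τ_B| = 19.5 years

A: γ = 1/√(1 − 0.5034²) = 1/√0.7466 = 1.157; τ_A = 26.5/1.157 = 22.90 years.
B: γ = 7.809; τ_B = 26.5/7.809 = 3.394 years.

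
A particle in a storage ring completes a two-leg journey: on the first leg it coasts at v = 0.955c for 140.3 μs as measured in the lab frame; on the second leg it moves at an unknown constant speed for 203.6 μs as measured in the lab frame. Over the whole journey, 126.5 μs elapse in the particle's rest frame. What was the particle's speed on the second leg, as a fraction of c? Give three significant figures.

Leg 1: γ = 1/√(1 − 0.955²) = 1/√0.08798 = 3.371; τ_1 = 140.3/3.371 = 41.61 μs.
Leg 2: speed unknown; τ_2 = 203.6/γ_2.
Total proper time: 41.61 + τ_2 = 126.5, so τ_2 = 126.5 − 41.61 = 84.89 μs.
γ_2 = 203.6/84.89 = 2.399; β = √(1 − 1/γ²) = √0.8262.

β = 0.909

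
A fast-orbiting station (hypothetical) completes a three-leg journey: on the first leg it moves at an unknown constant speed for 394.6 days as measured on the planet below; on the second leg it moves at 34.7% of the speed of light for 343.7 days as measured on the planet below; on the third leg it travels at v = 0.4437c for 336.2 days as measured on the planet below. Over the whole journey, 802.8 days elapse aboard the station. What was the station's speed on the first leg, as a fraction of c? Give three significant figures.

β = 0.891

Leg 1: speed unknown; τ_1 = 394.6/γ_1.
Leg 2: β = 0.347; γ = 1/√(1 − 0.347²) = 1/√0.8796 = 1.066; τ_2 = 343.7/1.066 = 322.3 days.
Leg 3: γ = 1/√(1 − 0.4437²) = 1/√0.8031 = 1.116; τ_3 = 336.2/1.116 = 301.3 days.
Total proper time: τ_1 + 322.3 + 301.3 = 802.8, so τ_1 = 802.8 − 623.6 = 179.2 days.
γ_1 = 394.6/179.2 = 2.202; β = √(1 − 1/γ²) = √0.7939.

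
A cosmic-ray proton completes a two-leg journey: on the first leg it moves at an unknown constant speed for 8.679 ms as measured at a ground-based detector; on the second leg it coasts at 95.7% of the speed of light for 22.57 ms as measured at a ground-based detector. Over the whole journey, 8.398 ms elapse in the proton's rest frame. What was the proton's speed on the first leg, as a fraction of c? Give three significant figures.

β = 0.977

Leg 1: speed unknown; τ_1 = 8.679/γ_1.
Leg 2: β = 0.957; γ = 1/√(1 − 0.957²) = 1/√0.08415 = 3.447; τ_2 = 22.57/3.447 = 6.547 ms.
Total proper time: τ_1 + 6.547 = 8.398, so τ_1 = 8.398 − 6.547 = 1.851 ms.
γ_1 = 8.679/1.851 = 4.690; β = √(1 − 1/γ²) = √0.9545.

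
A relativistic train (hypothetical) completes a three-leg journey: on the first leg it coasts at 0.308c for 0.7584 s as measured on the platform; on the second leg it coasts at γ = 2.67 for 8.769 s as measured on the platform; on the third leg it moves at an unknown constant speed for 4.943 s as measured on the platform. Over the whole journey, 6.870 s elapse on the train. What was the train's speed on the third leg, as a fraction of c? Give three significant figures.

Leg 1: γ = 1/√(1 − 0.308²) = 1/√0.9051 = 1.051; τ_1 = 0.7584/1.051 = 0.7215 s.
Leg 2: γ = 2.67; τ_2 = 8.769/2.670 = 3.284 s.
Leg 3: speed unknown; τ_3 = 4.943/γ_3.
Total proper time: 0.7215 + 3.284 + τ_3 = 6.870, so τ_3 = 6.870 − 4.006 = 2.864 s.
γ_3 = 4.943/2.864 = 1.726; β = √(1 − 1/γ²) = √0.6642.

β = 0.815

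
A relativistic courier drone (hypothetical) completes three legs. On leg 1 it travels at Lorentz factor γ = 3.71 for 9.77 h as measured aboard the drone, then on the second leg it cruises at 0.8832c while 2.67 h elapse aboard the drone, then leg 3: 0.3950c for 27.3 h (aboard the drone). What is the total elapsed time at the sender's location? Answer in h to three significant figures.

Leg 1: γ = 3.71; Δt_1 = 3.710 × 9.77 = 36.25 h.
Leg 2: γ = 1/√(1 − 0.8832²) = 1/√0.2200 = 2.132; Δt_2 = 2.132 × 2.67 = 5.693 h.
Leg 3: γ = 1/√(1 − 0.3950²) = 1/√0.8440 = 1.089; Δt_3 = 1.089 × 27.3 = 29.72 h.
Total: 36.25 + 5.693 + 29.72 h.

Δt = 71.7 h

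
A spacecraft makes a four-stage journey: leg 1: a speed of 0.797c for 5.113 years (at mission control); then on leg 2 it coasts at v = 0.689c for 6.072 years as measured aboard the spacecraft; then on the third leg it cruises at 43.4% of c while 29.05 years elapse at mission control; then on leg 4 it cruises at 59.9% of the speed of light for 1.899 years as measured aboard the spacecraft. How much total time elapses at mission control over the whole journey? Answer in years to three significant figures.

Δt = 44.9 years

Leg 1: 5.113 years is already measured at mission control.
Leg 2: γ = 1/√(1 − 0.689²) = 1/√0.5253 = 1.380; Δt_2 = 1.380 × 6.072 = 8.378 years.
Leg 3: 29.05 years is already measured at mission control.
Leg 4: β = 0.599; γ = 1/√(1 − 0.599²) = 1/√0.6412 = 1.249; Δt_4 = 1.249 × 1.899 = 2.372 years.
Total: 5.113 + 8.378 + 29.05 + 2.372 years.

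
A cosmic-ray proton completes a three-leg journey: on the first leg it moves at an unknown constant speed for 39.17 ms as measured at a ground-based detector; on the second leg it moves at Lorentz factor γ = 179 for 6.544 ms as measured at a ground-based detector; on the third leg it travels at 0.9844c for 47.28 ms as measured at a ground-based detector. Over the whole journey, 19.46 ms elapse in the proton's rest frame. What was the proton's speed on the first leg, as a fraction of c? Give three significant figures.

Leg 1: speed unknown; τ_1 = 39.17/γ_1.
Leg 2: γ = 179; τ_2 = 6.544/179.0 = 0.03656 ms.
Leg 3: γ = 1/√(1 − 0.9844²) = 1/√0.03096 = 5.684; τ_3 = 47.28/5.684 = 8.319 ms.
Total proper time: τ_1 + 0.03656 + 8.319 = 19.46, so τ_1 = 19.46 − 8.355 = 11.10 ms.
γ_1 = 39.17/11.10 = 3.527; β = √(1 − 1/γ²) = √0.9196.

β = 0.959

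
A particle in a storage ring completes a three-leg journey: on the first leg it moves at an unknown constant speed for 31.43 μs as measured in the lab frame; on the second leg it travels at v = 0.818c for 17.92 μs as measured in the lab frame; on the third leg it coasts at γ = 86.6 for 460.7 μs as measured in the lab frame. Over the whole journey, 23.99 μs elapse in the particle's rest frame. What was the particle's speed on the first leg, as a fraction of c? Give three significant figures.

Leg 1: speed unknown; τ_1 = 31.43/γ_1.
Leg 2: γ = 1/√(1 − 0.818²) = 1/√0.3309 = 1.738; τ_2 = 17.92/1.738 = 10.31 μs.
Leg 3: γ = 86.6; τ_3 = 460.7/86.60 = 5.320 μs.
Total proper time: τ_1 + 10.31 + 5.320 = 23.99, so τ_1 = 23.99 − 15.63 = 8.362 μs.
γ_1 = 31.43/8.362 = 3.759; β = √(1 − 1/γ²) = √0.9292.

β = 0.964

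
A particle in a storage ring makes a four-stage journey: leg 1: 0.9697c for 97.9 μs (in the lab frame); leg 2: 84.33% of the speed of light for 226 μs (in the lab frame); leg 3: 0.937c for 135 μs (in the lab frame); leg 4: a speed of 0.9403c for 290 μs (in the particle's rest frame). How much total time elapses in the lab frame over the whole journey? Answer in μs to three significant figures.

Leg 1: 97.9 μs is already measured in the lab frame.
Leg 2: 226 μs is already measured in the lab frame.
Leg 3: 135 μs is already measured in the lab frame.
Leg 4: γ = 1/√(1 − 0.9403²) = 1/√0.1158 = 2.938; Δt_4 = 2.938 × 290 = 852.1 μs.
Total: 97.90 + 226.0 + 135.0 + 852.1 μs.

Δt = 1310 μs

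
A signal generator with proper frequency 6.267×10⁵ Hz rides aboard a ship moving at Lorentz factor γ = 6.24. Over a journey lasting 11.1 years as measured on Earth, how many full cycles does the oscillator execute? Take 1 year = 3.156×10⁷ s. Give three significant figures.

N = 3.52×10¹³

γ = 6.24
The oscillator's own cycle count is N = f × τ where τ is the proper time on the ship. τ = Δt/γ = 11.1/6.240 = 1.779 years = 5.614×10⁷ s.
N = 6.267×10⁵ × 5.614×10⁷ = 3.518×10¹³.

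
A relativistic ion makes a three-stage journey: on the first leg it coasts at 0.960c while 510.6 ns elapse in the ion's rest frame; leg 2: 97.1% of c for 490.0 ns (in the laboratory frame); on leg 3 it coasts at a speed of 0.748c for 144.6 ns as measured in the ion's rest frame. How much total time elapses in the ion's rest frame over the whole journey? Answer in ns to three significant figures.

Leg 1: 510.6 ns is already measured in the ion's rest frame.
Leg 2: β = 0.971; γ = 1/√(1 − 0.971²) = 1/√0.05716 = 4.183; τ_2 = 490.0/4.183 = 117.1 ns.
Leg 3: 144.6 ns is already measured in the ion's rest frame.
Total: 510.6 + 117.1 + 144.6 ns.

τ = 772 ns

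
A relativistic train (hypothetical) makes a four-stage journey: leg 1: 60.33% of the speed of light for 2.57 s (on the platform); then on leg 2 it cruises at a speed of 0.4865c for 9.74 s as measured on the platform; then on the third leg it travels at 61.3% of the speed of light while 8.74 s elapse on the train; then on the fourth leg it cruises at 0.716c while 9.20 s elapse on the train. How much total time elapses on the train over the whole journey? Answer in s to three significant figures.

τ = 28.5 s

Leg 1: β = 0.6033; γ = 1/√(1 − 0.6033²) = 1/√0.6360 = 1.254; τ_1 = 2.57/1.254 = 2.050 s.
Leg 2: γ = 1/√(1 − 0.4865²) = 1/√0.7633 = 1.145; τ_2 = 9.74/1.145 = 8.510 s.
Leg 3: 8.74 s is already measured on the train.
Leg 4: 9.20 s is already measured on the train.
Total: 2.050 + 8.510 + 8.740 + 9.200 s.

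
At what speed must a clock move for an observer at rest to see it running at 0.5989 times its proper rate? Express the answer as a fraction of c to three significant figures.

β = 0.801

Rate ratio = 1/γ, so γ = 1/0.5989 = 1.670.
β = √(1 − 1/γ²) = √(1 − 0.5989²) = √0.6413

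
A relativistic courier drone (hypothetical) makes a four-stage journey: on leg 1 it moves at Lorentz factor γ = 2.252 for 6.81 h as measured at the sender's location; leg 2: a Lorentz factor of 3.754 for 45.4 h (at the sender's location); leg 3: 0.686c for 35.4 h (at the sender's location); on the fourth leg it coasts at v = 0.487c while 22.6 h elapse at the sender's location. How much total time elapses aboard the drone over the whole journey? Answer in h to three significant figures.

Leg 1: γ = 2.252; τ_1 = 6.81/2.252 = 3.024 h.
Leg 2: γ = 3.754; τ_2 = 45.4/3.754 = 12.09 h.
Leg 3: γ = 1/√(1 − 0.686²) = 1/√0.5294 = 1.374; τ_3 = 35.4/1.374 = 25.76 h.
Leg 4: γ = 1/√(1 − 0.487²) = 1/√0.7628 = 1.145; τ_4 = 22.6/1.145 = 19.74 h.
Total: 3.024 + 12.09 + 25.76 + 19.74 h.

τ = 60.6 h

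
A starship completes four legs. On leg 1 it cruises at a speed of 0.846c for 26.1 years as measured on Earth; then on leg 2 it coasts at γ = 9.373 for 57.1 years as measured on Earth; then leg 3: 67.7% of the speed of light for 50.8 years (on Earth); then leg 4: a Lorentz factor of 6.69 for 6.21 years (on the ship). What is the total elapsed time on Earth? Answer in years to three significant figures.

Leg 1: 26.1 years is already measured on Earth.
Leg 2: 57.1 years is already measured on Earth.
Leg 3: 50.8 years is already measured on Earth.
Leg 4: γ = 6.69; Δt_4 = 6.690 × 6.21 = 41.54 years.
Total: 26.10 + 57.10 + 50.80 + 41.54 years.

Δt = 176 years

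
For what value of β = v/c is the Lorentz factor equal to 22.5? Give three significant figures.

β = √(1 − 1/γ²) = √(1 − 1/22.5²) = √(1 − 0.001975) = √0.9980

β = 0.999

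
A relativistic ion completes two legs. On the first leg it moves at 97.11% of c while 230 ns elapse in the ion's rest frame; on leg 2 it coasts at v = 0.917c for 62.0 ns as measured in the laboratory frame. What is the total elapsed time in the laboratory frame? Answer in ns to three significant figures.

Leg 1: β = 0.9711; γ = 1/√(1 − 0.9711²) = 1/√0.05696 = 4.190; Δt_1 = 4.190 × 230 = 963.7 ns.
Leg 2: 62.0 ns is already measured in the laboratory frame.
Total: 963.7 + 62.00 ns.

Δt = 1030 ns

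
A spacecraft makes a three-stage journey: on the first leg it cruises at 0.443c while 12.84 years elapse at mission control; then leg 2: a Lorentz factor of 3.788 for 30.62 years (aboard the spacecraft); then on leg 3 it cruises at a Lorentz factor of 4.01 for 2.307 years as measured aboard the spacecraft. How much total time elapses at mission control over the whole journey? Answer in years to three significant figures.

Δt = 138 years

Leg 1: 12.84 years is already measured at mission control.
Leg 2: γ = 3.788; Δt_2 = 3.788 × 30.62 = 116.0 years.
Leg 3: γ = 4.01; Δt_3 = 4.010 × 2.307 = 9.251 years.
Total: 12.84 + 116.0 + 9.251 years.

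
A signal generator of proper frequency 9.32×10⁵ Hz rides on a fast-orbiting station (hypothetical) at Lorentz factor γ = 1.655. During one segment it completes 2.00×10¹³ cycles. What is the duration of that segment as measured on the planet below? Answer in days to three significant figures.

γ = 1.655
Proper time for N cycles: τ = N/f = 2.00×10¹³/(9.32×10⁵) = 2.146×10⁷ s = 248.4 days.
Lab-frame duration Δt = γτ = 1.655 × 248.4 = 411.1 days.

Δt = 411 days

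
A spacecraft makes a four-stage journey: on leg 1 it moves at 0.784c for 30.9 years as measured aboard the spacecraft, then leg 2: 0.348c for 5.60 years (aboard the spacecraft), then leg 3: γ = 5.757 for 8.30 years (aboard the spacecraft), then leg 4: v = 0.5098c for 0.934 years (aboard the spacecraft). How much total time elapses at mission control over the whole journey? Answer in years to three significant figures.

Δt = 105 years

Leg 1: γ = 1/√(1 − 0.784²) = 1/√0.3853 = 1.611; Δt_1 = 1.611 × 30.9 = 49.78 years.
Leg 2: γ = 1/√(1 − 0.348²) = 1/√0.8789 = 1.067; Δt_2 = 1.067 × 5.60 = 5.973 years.
Leg 3: γ = 5.757; Δt_3 = 5.757 × 8.30 = 47.78 years.
Leg 4: γ = 1/√(1 − 0.5098²) = 1/√0.7401 = 1.162; Δt_4 = 1.162 × 0.934 = 1.086 years.
Total: 49.78 + 5.973 + 47.78 + 1.086 years.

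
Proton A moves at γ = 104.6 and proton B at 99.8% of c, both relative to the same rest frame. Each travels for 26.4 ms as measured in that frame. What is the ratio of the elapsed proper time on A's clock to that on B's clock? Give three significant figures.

τ_A/τ_B = 0.151

A: γ = 104.6. B: β = 0.998; γ = 1/√(1 − 0.998²) = 1/√0.003996 = 15.82.
τ_A/τ_B = γ_B/γ_A = 15.82/104.6 = 0.1512, so τ_A/τ_B = 0.1512.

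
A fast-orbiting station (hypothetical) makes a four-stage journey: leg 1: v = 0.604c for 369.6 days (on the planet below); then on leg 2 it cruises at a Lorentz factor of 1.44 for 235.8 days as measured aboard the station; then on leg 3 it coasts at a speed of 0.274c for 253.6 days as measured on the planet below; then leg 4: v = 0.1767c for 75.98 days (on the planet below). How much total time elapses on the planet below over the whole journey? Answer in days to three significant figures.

Δt = 1040 days

Leg 1: 369.6 days is already measured on the planet below.
Leg 2: γ = 1.44; Δt_2 = 1.440 × 235.8 = 339.6 days.
Leg 3: 253.6 days is already measured on the planet below.
Leg 4: 75.98 days is already measured on the planet below.
Total: 369.6 + 339.6 + 253.6 + 75.98 days.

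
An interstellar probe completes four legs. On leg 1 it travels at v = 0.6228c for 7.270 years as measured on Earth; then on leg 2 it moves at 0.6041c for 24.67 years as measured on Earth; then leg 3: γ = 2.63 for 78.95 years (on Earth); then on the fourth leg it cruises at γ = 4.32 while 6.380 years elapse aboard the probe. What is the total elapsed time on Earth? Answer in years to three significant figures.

Δt = 138 years

Leg 1: 7.270 years is already measured on Earth.
Leg 2: 24.67 years is already measured on Earth.
Leg 3: 78.95 years is already measured on Earth.
Leg 4: γ = 4.32; Δt_4 = 4.320 × 6.380 = 27.56 years.
Total: 7.270 + 24.67 + 78.95 + 27.56 years.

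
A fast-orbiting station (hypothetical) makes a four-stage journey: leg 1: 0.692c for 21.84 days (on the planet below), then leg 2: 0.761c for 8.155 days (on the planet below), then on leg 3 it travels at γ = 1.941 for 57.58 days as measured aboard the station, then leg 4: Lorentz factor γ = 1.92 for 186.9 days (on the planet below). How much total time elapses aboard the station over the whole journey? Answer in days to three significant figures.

τ = 176 days

Leg 1: γ = 1/√(1 − 0.692²) = 1/√0.5211 = 1.385; τ_1 = 21.84/1.385 = 15.77 days.
Leg 2: γ = 1/√(1 − 0.761²) = 1/√0.4209 = 1.541; τ_2 = 8.155/1.541 = 5.291 days.
Leg 3: 57.58 days is already measured aboard the station.
Leg 4: γ = 1.92; τ_4 = 186.9/1.920 = 97.34 days.
Total: 15.77 + 5.291 + 57.58 + 97.34 days.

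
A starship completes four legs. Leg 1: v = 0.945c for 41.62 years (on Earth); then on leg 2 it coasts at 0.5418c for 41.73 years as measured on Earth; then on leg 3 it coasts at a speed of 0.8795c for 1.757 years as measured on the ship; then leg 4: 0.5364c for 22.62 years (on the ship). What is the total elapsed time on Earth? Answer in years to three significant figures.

Δt = 114 years

Leg 1: 41.62 years is already measured on Earth.
Leg 2: 41.73 years is already measured on Earth.
Leg 3: γ = 1/√(1 − 0.8795²) = 1/√0.2265 = 2.101; Δt_3 = 2.101 × 1.757 = 3.692 years.
Leg 4: γ = 1/√(1 − 0.5364²) = 1/√0.7123 = 1.185; Δt_4 = 1.185 × 22.62 = 26.80 years.
Total: 41.62 + 41.73 + 3.692 + 26.80 years.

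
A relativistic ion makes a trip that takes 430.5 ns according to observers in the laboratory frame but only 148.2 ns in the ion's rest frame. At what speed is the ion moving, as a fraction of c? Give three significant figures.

The proper time is measured in the ion's rest frame (both events occur at the ion's location); Δt is measured in the laboratory frame. γ = Δt/τ = 430.5/148.2 = 2.905.
β = √(1 − 1/γ²) = √(1 − 0.1185) = √0.8815

v = 0.939c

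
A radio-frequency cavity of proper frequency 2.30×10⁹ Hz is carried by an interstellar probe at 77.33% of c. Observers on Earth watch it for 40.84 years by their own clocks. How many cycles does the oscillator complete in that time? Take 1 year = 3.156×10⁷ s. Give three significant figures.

N = 1.88×10¹⁸

β = 0.7733; γ = 1/√(1 − 0.7733²) = 1/√0.4020 = 1.577
During 40.84 years of lab time, the oscillator's proper time advances by τ = Δt/γ = 40.84/1.577 = 25.89 years = 8.172×10⁸ s.
N = f × τ = 2.30×10⁹ × 8.172×10⁸ = 1.880×10¹⁸.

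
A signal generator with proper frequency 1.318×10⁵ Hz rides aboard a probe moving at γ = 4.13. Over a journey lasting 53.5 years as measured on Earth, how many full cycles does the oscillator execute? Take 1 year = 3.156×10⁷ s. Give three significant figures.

N = 5.39×10¹³

γ = 4.13
The oscillator's own cycle count is N = f × τ where τ is the proper time aboard the probe. τ = Δt/γ = 53.5/4.130 = 12.95 years = 4.088×10⁸ s.
N = 1.318×10⁵ × 4.088×10⁸ = 5.388×10¹³.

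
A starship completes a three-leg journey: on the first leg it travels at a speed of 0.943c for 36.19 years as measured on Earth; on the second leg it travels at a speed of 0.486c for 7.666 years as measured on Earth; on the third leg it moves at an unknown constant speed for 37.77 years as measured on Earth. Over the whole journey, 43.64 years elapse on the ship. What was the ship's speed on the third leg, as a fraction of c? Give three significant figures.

β = 0.752

Leg 1: γ = 1/√(1 − 0.943²) = 1/√0.1108 = 3.005; τ_1 = 36.19/3.005 = 12.04 years.
Leg 2: γ = 1/√(1 − 0.486²) = 1/√0.7638 = 1.144; τ_2 = 7.666/1.144 = 6.700 years.
Leg 3: speed unknown; τ_3 = 37.77/γ_3.
Total proper time: 12.04 + 6.700 + τ_3 = 43.64, so τ_3 = 43.64 − 18.74 = 24.90 years.
γ_3 = 37.77/24.90 = 1.517; β = √(1 − 1/γ²) = √0.5655.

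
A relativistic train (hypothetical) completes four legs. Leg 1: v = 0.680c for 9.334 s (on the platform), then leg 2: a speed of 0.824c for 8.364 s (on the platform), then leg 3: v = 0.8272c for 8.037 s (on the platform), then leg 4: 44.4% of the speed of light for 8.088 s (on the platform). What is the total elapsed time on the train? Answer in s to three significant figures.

τ = 23.3 s

Leg 1: γ = 1/√(1 − 0.680²) = 1/√0.5376 = 1.364; τ_1 = 9.334/1.364 = 6.844 s.
Leg 2: γ = 1/√(1 − 0.824²) = 1/√0.3210 = 1.765; τ_2 = 8.364/1.765 = 4.739 s.
Leg 3: γ = 1/√(1 − 0.8272²) = 1/√0.3157 = 1.780; τ_3 = 8.037/1.780 = 4.516 s.
Leg 4: β = 0.444; γ = 1/√(1 − 0.444²) = 1/√0.8029 = 1.116; τ_4 = 8.088/1.116 = 7.247 s.
Total: 6.844 + 4.739 + 4.516 + 7.247 s.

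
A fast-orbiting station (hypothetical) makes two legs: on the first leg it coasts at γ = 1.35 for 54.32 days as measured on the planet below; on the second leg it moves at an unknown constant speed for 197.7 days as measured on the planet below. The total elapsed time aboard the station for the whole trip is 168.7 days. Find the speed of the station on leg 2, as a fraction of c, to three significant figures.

Leg 1: γ = 1.35; τ_1 = 54.32/1.350 = 40.24 days.
Leg 2: speed unknown; τ_2 = 197.7/γ_2.
Total proper time: 40.24 + τ_2 = 168.7, so τ_2 = 168.7 − 40.24 = 128.5 days.
γ_2 = 197.7/128.5 = 1.539; β = √(1 − 1/γ²) = √0.5778.

β = 0.760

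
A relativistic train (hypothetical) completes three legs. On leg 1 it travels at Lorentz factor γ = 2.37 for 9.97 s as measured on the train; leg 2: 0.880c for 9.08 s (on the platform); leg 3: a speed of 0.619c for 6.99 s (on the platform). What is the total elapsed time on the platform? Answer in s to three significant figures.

Δt = 39.7 s

Leg 1: γ = 2.37; Δt_1 = 2.370 × 9.97 = 23.63 s.
Leg 2: 9.08 s is already measured on the platform.
Leg 3: 6.99 s is already measured on the platform.
Total: 23.63 + 9.080 + 6.990 s.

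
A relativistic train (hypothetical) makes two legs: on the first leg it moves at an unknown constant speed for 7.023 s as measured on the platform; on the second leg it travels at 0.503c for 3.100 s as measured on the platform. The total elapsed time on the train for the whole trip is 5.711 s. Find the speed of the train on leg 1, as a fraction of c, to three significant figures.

β = 0.902

Leg 1: speed unknown; τ_1 = 7.023/γ_1.
Leg 2: γ = 1/√(1 − 0.503²) = 1/√0.7470 = 1.157; τ_2 = 3.100/1.157 = 2.679 s.
Total proper time: τ_1 + 2.679 = 5.711, so τ_1 = 5.711 − 2.679 = 3.032 s.
γ_1 = 7.023/3.032 = 2.317; β = √(1 − 1/γ²) = √0.8136.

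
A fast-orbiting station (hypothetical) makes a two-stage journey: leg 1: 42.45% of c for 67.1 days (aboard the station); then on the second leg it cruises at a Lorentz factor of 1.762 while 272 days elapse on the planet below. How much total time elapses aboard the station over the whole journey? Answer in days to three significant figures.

τ = 221 days

Leg 1: 67.1 days is already measured aboard the station.
Leg 2: γ = 1.762; τ_2 = 272/1.762 = 154.4 days.
Total: 67.10 + 154.4 days.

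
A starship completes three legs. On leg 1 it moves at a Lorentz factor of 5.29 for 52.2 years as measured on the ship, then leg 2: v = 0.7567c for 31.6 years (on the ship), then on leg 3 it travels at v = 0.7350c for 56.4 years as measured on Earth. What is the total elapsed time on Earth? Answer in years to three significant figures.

Δt = 381 years

Leg 1: γ = 5.29; Δt_1 = 5.290 × 52.2 = 276.1 years.
Leg 2: γ = 1/√(1 − 0.7567²) = 1/√0.4274 = 1.530; Δt_2 = 1.530 × 31.6 = 48.34 years.
Leg 3: 56.4 years is already measured on Earth.
Total: 276.1 + 48.34 + 56.40 years.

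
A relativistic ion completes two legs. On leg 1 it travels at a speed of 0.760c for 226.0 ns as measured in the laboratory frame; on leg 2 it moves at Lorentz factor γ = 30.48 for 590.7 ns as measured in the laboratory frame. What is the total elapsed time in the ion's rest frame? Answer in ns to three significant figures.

τ = 166 ns

Leg 1: γ = 1/√(1 − 0.760²) = 1/√0.4224 = 1.539; τ_1 = 226.0/1.539 = 146.9 ns.
Leg 2: γ = 30.48; τ_2 = 590.7/30.48 = 19.38 ns.
Total: 146.9 + 19.38 ns.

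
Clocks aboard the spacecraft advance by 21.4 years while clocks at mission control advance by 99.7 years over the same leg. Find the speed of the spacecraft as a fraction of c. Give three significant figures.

v = 0.977c

The proper time is measured aboard the spacecraft (both events occur at the spacecraft's location); Δt is measured at mission control. γ = Δt/τ = 99.7/21.4 = 4.659.
β = √(1 − 1/γ²) = √(1 − 0.04607) = √0.9539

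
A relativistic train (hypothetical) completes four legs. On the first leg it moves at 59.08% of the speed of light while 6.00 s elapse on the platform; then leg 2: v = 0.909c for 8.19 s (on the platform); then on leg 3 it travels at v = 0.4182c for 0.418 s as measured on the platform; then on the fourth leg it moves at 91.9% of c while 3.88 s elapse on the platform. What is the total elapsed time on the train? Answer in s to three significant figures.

Leg 1: β = 0.5908; γ = 1/√(1 − 0.5908²) = 1/√0.6510 = 1.239; τ_1 = 6.00/1.239 = 4.841 s.
Leg 2: γ = 1/√(1 − 0.909²) = 1/√0.1737 = 2.399; τ_2 = 8.19/2.399 = 3.414 s.
Leg 3: γ = 1/√(1 − 0.4182²) = 1/√0.8251 = 1.101; τ_3 = 0.418/1.101 = 0.3797 s.
Leg 4: β = 0.919; γ = 1/√(1 − 0.919²) = 1/√0.1554 = 2.536; τ_4 = 3.88/2.536 = 1.530 s.
Total: 4.841 + 3.414 + 0.3797 + 1.530 s.

τ = 10.2 s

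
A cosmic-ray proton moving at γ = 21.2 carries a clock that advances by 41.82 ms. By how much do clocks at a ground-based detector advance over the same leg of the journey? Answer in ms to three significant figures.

Δt = 887 ms

γ = 21.2
The interval measured in the proton's rest frame is the proper time (both events occur at the same place in that frame); the lab-frame interval is Δt = γτ = 21.20 × 41.82 ms.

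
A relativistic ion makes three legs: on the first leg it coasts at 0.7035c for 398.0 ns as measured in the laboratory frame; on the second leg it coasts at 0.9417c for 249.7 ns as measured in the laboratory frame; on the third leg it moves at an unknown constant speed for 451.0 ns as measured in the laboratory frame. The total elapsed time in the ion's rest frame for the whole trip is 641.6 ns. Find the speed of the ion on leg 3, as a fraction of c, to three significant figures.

Leg 1: γ = 1/√(1 − 0.7035²) = 1/√0.5051 = 1.407; τ_1 = 398.0/1.407 = 282.9 ns.
Leg 2: γ = 1/√(1 − 0.9417²) = 1/√0.1132 = 2.972; τ_2 = 249.7/2.972 = 84.01 ns.
Leg 3: speed unknown; τ_3 = 451.0/γ_3.
Total proper time: 282.9 + 84.01 + τ_3 = 641.6, so τ_3 = 641.6 − 366.9 = 274.7 ns.
γ_3 = 451.0/274.7 = 1.642; β = √(1 − 1/γ²) = √0.6289.

β = 0.793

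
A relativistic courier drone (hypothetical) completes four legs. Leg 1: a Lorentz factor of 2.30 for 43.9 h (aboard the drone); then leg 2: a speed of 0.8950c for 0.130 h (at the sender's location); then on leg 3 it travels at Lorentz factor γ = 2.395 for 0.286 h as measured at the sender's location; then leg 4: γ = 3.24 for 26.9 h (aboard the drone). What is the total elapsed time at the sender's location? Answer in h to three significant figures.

Leg 1: γ = 2.30; Δt_1 = 2.300 × 43.9 = 101.0 h.
Leg 2: 0.130 h is already measured at the sender's location.
Leg 3: 0.286 h is already measured at the sender's location.
Leg 4: γ = 3.24; Δt_4 = 3.240 × 26.9 = 87.16 h.
Total: 101.0 + 0.1300 + 0.2860 + 87.16 h.

Δt = 189 h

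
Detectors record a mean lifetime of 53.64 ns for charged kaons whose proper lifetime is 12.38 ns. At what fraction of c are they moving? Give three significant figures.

γ = Δt/τ₀ = 53.64/12.38 = 4.333
β = √(1 − 1/γ²) = √(1 − 0.05327) = √0.9467

v = 0.973c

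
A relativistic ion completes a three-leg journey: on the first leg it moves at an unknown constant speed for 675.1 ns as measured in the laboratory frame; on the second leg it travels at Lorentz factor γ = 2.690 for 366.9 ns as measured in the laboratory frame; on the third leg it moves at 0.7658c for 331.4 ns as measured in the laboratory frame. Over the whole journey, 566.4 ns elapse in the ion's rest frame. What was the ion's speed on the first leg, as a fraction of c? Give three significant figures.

β = 0.947

Leg 1: speed unknown; τ_1 = 675.1/γ_1.
Leg 2: γ = 2.690; τ_2 = 366.9/2.690 = 136.4 ns.
Leg 3: γ = 1/√(1 − 0.7658²) = 1/√0.4136 = 1.555; τ_3 = 331.4/1.555 = 213.1 ns.
Total proper time: τ_1 + 136.4 + 213.1 = 566.4, so τ_1 = 566.4 − 349.5 = 216.9 ns.
γ_1 = 675.1/216.9 = 3.113; β = √(1 − 1/γ²) = √0.8968.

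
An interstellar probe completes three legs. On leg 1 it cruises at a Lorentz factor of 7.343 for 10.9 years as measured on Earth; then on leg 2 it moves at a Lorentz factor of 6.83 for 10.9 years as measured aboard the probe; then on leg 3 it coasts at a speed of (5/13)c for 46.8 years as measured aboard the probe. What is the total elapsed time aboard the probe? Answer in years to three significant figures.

Leg 1: γ = 7.343; τ_1 = 10.9/7.343 = 1.484 years.
Leg 2: 10.9 years is already measured aboard the probe.
Leg 3: 46.8 years is already measured aboard the probe.
Total: 1.484 + 10.90 + 46.80 years.

τ = 59.2 years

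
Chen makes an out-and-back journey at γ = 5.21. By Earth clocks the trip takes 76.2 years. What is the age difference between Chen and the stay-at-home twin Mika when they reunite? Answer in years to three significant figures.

γ = 5.21
Chen's elapsed proper time: τ = 76.2/5.210 = 14.63 years.
Age gap = Δt − τ = 76.2 − 14.63 years.

Δt − τ = 61.6 years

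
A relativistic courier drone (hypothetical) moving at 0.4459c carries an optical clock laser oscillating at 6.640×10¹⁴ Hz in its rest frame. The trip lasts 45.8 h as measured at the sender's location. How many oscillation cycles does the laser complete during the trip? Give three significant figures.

γ = 1/√(1 − 0.4459²) = 1/√0.8012 = 1.117
The oscillator's own cycle count is N = f × τ where τ is the proper time aboard the drone. τ = Δt/γ = 45.8/1.117 = 40.99 h = 1.476×10⁵ s.
N = 6.640×10¹⁴ × 1.476×10⁵ = 9.799×10¹⁹.

N = 9.80×10¹⁹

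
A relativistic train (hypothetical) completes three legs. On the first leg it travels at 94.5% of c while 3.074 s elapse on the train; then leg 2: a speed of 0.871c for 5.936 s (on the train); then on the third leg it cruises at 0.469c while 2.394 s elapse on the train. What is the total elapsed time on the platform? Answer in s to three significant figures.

Leg 1: β = 0.945; γ = 1/√(1 − 0.945²) = 1/√0.1070 = 3.057; Δt_1 = 3.057 × 3.074 = 9.399 s.
Leg 2: γ = 1/√(1 − 0.871²) = 1/√0.2414 = 2.035; Δt_2 = 2.035 × 5.936 = 12.08 s.
Leg 3: γ = 1/√(1 − 0.469²) = 1/√0.7800 = 1.132; Δt_3 = 1.132 × 2.394 = 2.711 s.
Total: 9.399 + 12.08 + 2.711 s.

Δt = 24.2 s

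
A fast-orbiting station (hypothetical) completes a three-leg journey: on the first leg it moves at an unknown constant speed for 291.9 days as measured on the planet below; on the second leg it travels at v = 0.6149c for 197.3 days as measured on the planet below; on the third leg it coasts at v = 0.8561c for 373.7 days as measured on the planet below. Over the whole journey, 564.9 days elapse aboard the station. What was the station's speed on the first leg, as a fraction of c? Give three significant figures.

Leg 1: speed unknown; τ_1 = 291.9/γ_1.
Leg 2: γ = 1/√(1 − 0.6149²) = 1/√0.6219 = 1.268; τ_2 = 197.3/1.268 = 155.6 days.
Leg 3: γ = 1/√(1 − 0.8561²) = 1/√0.2671 = 1.935; τ_3 = 373.7/1.935 = 193.1 days.
Total proper time: τ_1 + 155.6 + 193.1 = 564.9, so τ_1 = 564.9 − 348.7 = 216.2 days.
γ_1 = 291.9/216.2 = 1.350; β = √(1 − 1/γ²) = √0.4515.

β = 0.672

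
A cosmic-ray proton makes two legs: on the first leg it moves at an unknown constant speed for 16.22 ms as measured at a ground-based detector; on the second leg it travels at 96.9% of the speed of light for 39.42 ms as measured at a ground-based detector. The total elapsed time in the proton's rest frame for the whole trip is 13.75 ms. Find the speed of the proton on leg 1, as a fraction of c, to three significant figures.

Leg 1: speed unknown; τ_1 = 16.22/γ_1.
Leg 2: β = 0.969; γ = 1/√(1 − 0.969²) = 1/√0.06104 = 4.048; τ_2 = 39.42/4.048 = 9.739 ms.
Total proper time: τ_1 + 9.739 = 13.75, so τ_1 = 13.75 − 9.739 = 4.011 ms.
γ_1 = 16.22/4.011 = 4.044; β = √(1 − 1/γ²) = √0.9389.

β = 0.969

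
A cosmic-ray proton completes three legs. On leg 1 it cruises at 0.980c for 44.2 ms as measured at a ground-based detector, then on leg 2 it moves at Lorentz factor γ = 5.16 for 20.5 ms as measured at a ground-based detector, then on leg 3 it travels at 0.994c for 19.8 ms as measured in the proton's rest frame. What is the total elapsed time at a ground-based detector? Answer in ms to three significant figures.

Δt = 246 ms

Leg 1: 44.2 ms is already measured at a ground-based detector.
Leg 2: 20.5 ms is already measured at a ground-based detector.
Leg 3: γ = 1/√(1 − 0.994²) = 1/√0.01196 = 9.142; Δt_3 = 9.142 × 19.8 = 181.0 ms.
Total: 44.20 + 20.50 + 181.0 ms.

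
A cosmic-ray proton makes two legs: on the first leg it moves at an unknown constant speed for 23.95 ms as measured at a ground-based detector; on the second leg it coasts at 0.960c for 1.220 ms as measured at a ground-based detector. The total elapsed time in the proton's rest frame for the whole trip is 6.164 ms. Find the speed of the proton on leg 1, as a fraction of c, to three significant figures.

β = 0.970

Leg 1: speed unknown; τ_1 = 23.95/γ_1.
Leg 2: γ = 1/√(1 − 0.960²) = 25/7 ≈ 3.571; τ_2 = 1.220/3.571 = 0.3416 ms.
Total proper time: τ_1 + 0.3416 = 6.164, so τ_1 = 6.164 − 0.3416 = 5.822 ms.
γ_1 = 23.95/5.822 = 4.113; β = √(1 − 1/γ²) = √0.9409.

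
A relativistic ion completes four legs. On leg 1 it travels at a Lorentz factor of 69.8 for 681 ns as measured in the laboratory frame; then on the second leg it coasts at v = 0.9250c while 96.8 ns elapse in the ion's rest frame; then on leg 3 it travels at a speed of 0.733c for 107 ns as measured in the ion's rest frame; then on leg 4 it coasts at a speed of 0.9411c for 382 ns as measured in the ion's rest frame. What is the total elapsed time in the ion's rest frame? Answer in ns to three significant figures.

Leg 1: γ = 69.8; τ_1 = 681/69.80 = 9.756 ns.
Leg 2: 96.8 ns is already measured in the ion's rest frame.
Leg 3: 107 ns is already measured in the ion's rest frame.
Leg 4: 382 ns is already measured in the ion's rest frame.
Total: 9.756 + 96.80 + 107.0 + 382.0 ns.

τ = 596 ns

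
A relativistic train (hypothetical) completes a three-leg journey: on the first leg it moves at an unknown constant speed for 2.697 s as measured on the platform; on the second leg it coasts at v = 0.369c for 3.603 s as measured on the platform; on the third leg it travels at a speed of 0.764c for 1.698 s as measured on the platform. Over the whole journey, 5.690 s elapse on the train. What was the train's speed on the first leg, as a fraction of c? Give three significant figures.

Leg 1: speed unknown; τ_1 = 2.697/γ_1.
Leg 2: γ = 1/√(1 − 0.369²) = 1/√0.8638 = 1.076; τ_2 = 3.603/1.076 = 3.349 s.
Leg 3: γ = 1/√(1 − 0.764²) = 1/√0.4163 = 1.550; τ_3 = 1.698/1.550 = 1.096 s.
Total proper time: τ_1 + 3.349 + 1.096 = 5.690, so τ_1 = 5.690 − 4.444 = 1.246 s.
γ_1 = 2.697/1.246 = 2.165; β = √(1 − 1/γ²) = √0.7867.

β = 0.887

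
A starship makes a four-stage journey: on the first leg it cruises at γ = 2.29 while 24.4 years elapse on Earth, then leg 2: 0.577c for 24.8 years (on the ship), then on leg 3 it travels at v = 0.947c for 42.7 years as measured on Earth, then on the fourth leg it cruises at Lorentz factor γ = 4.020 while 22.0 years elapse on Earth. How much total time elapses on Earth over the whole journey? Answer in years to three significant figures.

Δt = 119 years

Leg 1: 24.4 years is already measured on Earth.
Leg 2: γ = 1/√(1 − 0.577²) = 1/√0.6671 = 1.224; Δt_2 = 1.224 × 24.8 = 30.36 years.
Leg 3: 42.7 years is already measured on Earth.
Leg 4: 22.0 years is already measured on Earth.
Total: 24.40 + 30.36 + 42.70 + 22.00 years.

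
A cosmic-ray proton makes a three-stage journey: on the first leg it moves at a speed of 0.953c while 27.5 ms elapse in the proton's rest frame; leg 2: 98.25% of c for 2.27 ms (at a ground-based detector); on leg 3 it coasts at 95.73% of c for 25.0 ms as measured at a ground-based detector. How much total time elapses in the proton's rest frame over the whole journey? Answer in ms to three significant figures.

τ = 35.2 ms

Leg 1: 27.5 ms is already measured in the proton's rest frame.
Leg 2: β = 0.9825; γ = 1/√(1 − 0.9825²) = 1/√0.03469 = 5.369; τ_2 = 2.27/5.369 = 0.4228 ms.
Leg 3: β = 0.9573; γ = 1/√(1 − 0.9573²) = 1/√0.08358 = 3.459; τ_3 = 25.0/3.459 = 7.227 ms.
Total: 27.50 + 0.4228 + 7.227 ms.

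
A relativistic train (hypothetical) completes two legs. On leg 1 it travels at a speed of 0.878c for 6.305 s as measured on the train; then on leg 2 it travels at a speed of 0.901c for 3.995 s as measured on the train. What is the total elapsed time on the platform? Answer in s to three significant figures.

Leg 1: γ = 1/√(1 − 0.878²) = 1/√0.2291 = 2.089; Δt_1 = 2.089 × 6.305 = 13.17 s.
Leg 2: γ = 1/√(1 − 0.901²) = 1/√0.1882 = 2.305; Δt_2 = 2.305 × 3.995 = 9.209 s.
Total: 13.17 + 9.209 s.

Δt = 22.4 s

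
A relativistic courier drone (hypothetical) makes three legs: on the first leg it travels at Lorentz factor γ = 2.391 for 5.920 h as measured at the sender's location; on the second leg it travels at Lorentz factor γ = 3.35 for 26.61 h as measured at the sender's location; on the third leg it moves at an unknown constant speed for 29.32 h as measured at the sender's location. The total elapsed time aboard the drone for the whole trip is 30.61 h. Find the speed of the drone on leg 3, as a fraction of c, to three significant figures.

Leg 1: γ = 2.391; τ_1 = 5.920/2.391 = 2.476 h.
Leg 2: γ = 3.35; τ_2 = 26.61/3.350 = 7.943 h.
Leg 3: speed unknown; τ_3 = 29.32/γ_3.
Total proper time: 2.476 + 7.943 + τ_3 = 30.61, so τ_3 = 30.61 − 10.42 = 20.19 h.
γ_3 = 29.32/20.19 = 1.452; β = √(1 − 1/γ²) = √0.5258.

β = 0.725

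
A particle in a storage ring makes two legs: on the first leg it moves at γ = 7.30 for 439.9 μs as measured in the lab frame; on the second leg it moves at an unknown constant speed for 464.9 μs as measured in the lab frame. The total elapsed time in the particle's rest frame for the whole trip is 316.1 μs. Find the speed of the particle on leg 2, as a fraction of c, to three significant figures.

Leg 1: γ = 7.30; τ_1 = 439.9/7.300 = 60.26 μs.
Leg 2: speed unknown; τ_2 = 464.9/γ_2.
Total proper time: 60.26 + τ_2 = 316.1, so τ_2 = 316.1 − 60.26 = 255.8 μs.
γ_2 = 464.9/255.8 = 1.817; β = √(1 − 1/γ²) = √0.6972.

β = 0.835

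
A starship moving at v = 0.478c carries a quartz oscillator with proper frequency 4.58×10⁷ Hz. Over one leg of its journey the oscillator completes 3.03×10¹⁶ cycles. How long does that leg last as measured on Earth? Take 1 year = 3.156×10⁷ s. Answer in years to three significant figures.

γ = 1/√(1 − 0.478²) = 1/√0.7715 = 1.138
Proper time for N cycles: τ = N/f = 3.03×10¹⁶/(4.58×10⁷) = 6.616×10⁸ s = 20.96 years.
Lab-frame duration Δt = γτ = 1.138 × 20.96 = 23.87 years.

Δt = 23.9 years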